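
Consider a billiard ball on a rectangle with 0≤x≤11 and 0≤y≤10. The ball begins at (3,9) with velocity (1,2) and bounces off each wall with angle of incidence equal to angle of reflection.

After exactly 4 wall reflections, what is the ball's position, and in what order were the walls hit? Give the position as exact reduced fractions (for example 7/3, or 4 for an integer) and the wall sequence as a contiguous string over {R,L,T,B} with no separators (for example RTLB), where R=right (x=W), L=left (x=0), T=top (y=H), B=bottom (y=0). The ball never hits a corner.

Final position: (17/2,10)
Wall sequence: TBRT

1. t=1/2 → T at (7/2,10); v=(1,-2)
2. t=5 → B at (17/2,0); v=(1,2)
3. t=5/2 → R at (11,5); v=(-1,2)
4. t=5/2 → T at (17/2,10); v=(-1,-2)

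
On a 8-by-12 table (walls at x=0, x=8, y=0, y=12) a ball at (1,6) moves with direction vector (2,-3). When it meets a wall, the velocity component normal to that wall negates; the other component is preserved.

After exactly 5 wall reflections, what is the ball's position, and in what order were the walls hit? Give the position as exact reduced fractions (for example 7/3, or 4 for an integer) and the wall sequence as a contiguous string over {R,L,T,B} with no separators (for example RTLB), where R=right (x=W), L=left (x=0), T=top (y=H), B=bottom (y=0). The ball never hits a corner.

1. t=2 → B at (5,0); v=(2,3)
2. t=3/2 → R at (8,9/2); v=(-2,3)
3. t=5/2 → T at (3,12); v=(-2,-3)
4. t=3/2 → L at (0,15/2); v=(2,-3)
5. t=5/2 → B at (5,0); v=(2,3)

Final position: (5,0)
Wall sequence: BRTLB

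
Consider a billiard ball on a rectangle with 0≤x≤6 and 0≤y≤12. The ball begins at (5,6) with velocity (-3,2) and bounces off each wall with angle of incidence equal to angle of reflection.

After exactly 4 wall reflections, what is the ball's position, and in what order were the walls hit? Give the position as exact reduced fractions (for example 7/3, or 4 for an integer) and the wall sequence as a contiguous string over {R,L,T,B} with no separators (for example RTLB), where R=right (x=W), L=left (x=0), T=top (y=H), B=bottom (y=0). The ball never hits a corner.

Final position: (0,20/3)
Wall sequence: LTRL

1. t=5/3 → L at (0,28/3); v=(3,2)
2. t=4/3 → T at (4,12); v=(3,-2)
3. t=2/3 → R at (6,32/3); v=(-3,-2)
4. t=2 → L at (0,20/3); v=(3,-2)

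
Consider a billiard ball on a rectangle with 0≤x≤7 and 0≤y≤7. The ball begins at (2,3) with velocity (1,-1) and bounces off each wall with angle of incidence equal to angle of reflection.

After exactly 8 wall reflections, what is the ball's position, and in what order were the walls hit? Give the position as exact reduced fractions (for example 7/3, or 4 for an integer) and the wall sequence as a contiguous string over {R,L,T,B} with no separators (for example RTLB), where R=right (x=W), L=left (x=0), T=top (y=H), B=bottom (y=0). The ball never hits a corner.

1. t=3 → B at (5,0); v=(1,1)
2. t=2 → R at (7,2); v=(-1,1)
3. t=5 → T at (2,7); v=(-1,-1)
4. t=2 → L at (0,5); v=(1,-1)
5. t=5 → B at (5,0); v=(1,1)
6. t=2 → R at (7,2); v=(-1,1)
7. t=5 → T at (2,7); v=(-1,-1)
8. t=2 → L at (0,5); v=(1,-1)

Final position: (0,5)
Wall sequence: BRTLBRTL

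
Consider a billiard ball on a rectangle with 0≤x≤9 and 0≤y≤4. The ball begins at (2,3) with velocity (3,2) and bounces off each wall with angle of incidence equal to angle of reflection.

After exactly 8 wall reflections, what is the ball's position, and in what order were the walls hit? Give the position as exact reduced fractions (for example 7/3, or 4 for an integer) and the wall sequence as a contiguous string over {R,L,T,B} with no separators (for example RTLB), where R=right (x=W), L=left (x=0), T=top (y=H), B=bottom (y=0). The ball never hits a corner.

Final position: (17/2,4)
Wall sequence: TRBTLBRT

1. t=1/2 → T at (7/2,4); v=(3,-2)
2. t=11/6 → R at (9,1/3); v=(-3,-2)
3. t=1/6 → B at (17/2,0); v=(-3,2)
4. t=2 → T at (5/2,4); v=(-3,-2)
5. t=5/6 → L at (0,7/3); v=(3,-2)
6. t=7/6 → B at (7/2,0); v=(3,2)
7. t=11/6 → R at (9,11/3); v=(-3,2)
8. t=1/6 → T at (17/2,4); v=(-3,-2)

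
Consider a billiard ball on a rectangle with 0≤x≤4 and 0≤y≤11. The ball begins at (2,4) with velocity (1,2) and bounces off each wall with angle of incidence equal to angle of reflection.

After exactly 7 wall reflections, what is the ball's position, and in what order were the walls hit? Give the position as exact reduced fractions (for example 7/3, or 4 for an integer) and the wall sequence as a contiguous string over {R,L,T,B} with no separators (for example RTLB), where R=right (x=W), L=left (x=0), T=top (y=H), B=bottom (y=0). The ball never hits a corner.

Final position: (1/2,11)
Wall sequence: RTLBRLT

1. t=2 → R at (4,8); v=(-1,2)
2. t=3/2 → T at (5/2,11); v=(-1,-2)
3. t=5/2 → L at (0,6); v=(1,-2)
4. t=3 → B at (3,0); v=(1,2)
5. t=1 → R at (4,2); v=(-1,2)
6. t=4 → L at (0,10); v=(1,2)
7. t=1/2 → T at (1/2,11); v=(1,-2)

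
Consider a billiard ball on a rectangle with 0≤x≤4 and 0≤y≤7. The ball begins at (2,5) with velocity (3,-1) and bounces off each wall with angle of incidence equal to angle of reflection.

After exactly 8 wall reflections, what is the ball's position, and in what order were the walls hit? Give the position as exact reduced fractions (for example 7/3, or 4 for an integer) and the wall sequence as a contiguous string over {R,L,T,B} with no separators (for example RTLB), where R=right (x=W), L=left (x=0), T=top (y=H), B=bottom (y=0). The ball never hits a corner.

1. t=2/3 → R at (4,13/3); v=(-3,-1)
2. t=4/3 → L at (0,3); v=(3,-1)
3. t=4/3 → R at (4,5/3); v=(-3,-1)
4. t=4/3 → L at (0,1/3); v=(3,-1)
5. t=1/3 → B at (1,0); v=(3,1)
6. t=1 → R at (4,1); v=(-3,1)
7. t=4/3 → L at (0,7/3); v=(3,1)
8. t=4/3 → R at (4,11/3); v=(-3,1)

Final position: (4,11/3)
Wall sequence: RLRLBRLR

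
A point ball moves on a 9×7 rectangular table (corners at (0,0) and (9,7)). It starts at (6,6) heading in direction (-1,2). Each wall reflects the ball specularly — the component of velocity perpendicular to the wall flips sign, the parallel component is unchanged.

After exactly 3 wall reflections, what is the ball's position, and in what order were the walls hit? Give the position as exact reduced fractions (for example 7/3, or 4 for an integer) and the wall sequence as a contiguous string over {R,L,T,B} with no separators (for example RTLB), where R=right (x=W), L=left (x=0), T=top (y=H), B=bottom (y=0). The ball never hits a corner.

1. t=1/2 → T at (11/2,7); v=(-1,-2)
2. t=7/2 → B at (2,0); v=(-1,2)
3. t=2 → L at (0,4); v=(1,2)

Final position: (0,4)
Wall sequence: TBL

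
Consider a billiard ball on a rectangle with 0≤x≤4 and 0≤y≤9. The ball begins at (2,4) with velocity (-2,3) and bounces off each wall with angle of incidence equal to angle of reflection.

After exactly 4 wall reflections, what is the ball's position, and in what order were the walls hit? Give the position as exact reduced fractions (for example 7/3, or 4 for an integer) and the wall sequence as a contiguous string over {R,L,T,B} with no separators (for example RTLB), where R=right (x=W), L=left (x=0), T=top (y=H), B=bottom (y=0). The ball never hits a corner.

1. t=1 → L at (0,7); v=(2,3)
2. t=2/3 → T at (4/3,9); v=(2,-3)
3. t=4/3 → R at (4,5); v=(-2,-3)
4. t=5/3 → B at (2/3,0); v=(-2,3)

Final position: (2/3,0)
Wall sequence: LTRB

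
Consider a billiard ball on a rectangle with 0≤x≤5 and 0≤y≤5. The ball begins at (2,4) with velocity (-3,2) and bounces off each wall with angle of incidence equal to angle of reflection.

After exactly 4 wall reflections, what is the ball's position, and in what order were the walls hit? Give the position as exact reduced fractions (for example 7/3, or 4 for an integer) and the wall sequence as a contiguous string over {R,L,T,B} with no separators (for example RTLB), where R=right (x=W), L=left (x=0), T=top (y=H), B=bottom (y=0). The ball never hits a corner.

Final position: (3,0)
Wall sequence: TLRB

1. t=1/2 → T at (1/2,5); v=(-3,-2)
2. t=1/6 → L at (0,14/3); v=(3,-2)
3. t=5/3 → R at (5,4/3); v=(-3,-2)
4. t=2/3 → B at (3,0); v=(-3,2)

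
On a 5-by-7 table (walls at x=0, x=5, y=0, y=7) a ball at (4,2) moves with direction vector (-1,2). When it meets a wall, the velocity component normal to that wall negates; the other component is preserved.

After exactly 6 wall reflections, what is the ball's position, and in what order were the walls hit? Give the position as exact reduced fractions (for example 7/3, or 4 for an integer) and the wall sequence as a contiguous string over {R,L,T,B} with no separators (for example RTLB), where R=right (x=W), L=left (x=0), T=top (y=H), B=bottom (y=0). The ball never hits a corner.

Final position: (1,0)
Wall sequence: TLBRTB

1. t=5/2 → T at (3/2,7); v=(-1,-2)
2. t=3/2 → L at (0,4); v=(1,-2)
3. t=2 → B at (2,0); v=(1,2)
4. t=3 → R at (5,6); v=(-1,2)
5. t=1/2 → T at (9/2,7); v=(-1,-2)
6. t=7/2 → B at (1,0); v=(-1,2)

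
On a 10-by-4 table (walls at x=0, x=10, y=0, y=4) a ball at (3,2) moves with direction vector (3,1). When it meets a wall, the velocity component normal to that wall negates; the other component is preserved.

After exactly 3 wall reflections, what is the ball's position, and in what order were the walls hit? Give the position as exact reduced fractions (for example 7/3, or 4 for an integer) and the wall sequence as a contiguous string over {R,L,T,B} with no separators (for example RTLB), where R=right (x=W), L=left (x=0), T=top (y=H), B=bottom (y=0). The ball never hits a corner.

1. t=2 → T at (9,4); v=(3,-1)
2. t=1/3 → R at (10,11/3); v=(-3,-1)
3. t=10/3 → L at (0,1/3); v=(3,-1)

Final position: (0,1/3)
Wall sequence: TRL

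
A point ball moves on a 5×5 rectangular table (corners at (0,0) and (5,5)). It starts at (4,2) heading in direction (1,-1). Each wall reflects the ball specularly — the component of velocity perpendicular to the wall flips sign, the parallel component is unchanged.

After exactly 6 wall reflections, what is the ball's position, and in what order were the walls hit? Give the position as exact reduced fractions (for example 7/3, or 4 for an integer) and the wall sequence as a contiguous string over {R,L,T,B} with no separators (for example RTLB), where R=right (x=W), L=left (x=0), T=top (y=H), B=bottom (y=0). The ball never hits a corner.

1. t=1 → R at (5,1); v=(-1,-1)
2. t=1 → B at (4,0); v=(-1,1)
3. t=4 → L at (0,4); v=(1,1)
4. t=1 → T at (1,5); v=(1,-1)
5. t=4 → R at (5,1); v=(-1,-1)
6. t=1 → B at (4,0); v=(-1,1)

Final position: (4,0)
Wall sequence: RBLTRB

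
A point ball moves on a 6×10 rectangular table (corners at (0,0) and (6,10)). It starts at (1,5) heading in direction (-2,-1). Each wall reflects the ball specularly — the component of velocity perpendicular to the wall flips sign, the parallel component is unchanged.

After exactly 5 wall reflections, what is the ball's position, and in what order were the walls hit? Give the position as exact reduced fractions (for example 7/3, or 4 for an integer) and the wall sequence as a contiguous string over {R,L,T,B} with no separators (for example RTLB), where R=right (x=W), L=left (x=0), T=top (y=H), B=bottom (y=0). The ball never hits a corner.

Final position: (6,9/2)
Wall sequence: LRBLR

1. t=1/2 → L at (0,9/2); v=(2,-1)
2. t=3 → R at (6,3/2); v=(-2,-1)
3. t=3/2 → B at (3,0); v=(-2,1)
4. t=3/2 → L at (0,3/2); v=(2,1)
5. t=3 → R at (6,9/2); v=(-2,1)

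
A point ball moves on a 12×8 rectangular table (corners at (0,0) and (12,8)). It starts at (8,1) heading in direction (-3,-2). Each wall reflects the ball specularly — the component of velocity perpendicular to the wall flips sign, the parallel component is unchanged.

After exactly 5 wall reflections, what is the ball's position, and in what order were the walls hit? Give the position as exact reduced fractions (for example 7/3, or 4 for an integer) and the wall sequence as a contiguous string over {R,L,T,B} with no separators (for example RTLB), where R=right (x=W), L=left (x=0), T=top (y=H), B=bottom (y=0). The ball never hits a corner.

Final position: (13/2,0)
Wall sequence: BLTRB

1. t=1/2 → B at (13/2,0); v=(-3,2)
2. t=13/6 → L at (0,13/3); v=(3,2)
3. t=11/6 → T at (11/2,8); v=(3,-2)
4. t=13/6 → R at (12,11/3); v=(-3,-2)
5. t=11/6 → B at (13/2,0); v=(-3,2)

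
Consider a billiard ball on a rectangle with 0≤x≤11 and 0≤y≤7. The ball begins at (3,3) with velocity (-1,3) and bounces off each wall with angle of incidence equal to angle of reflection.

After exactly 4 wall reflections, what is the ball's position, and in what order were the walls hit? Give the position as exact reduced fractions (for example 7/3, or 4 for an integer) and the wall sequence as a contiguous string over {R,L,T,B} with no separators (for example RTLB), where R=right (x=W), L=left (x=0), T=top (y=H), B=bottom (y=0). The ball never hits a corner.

1. t=4/3 → T at (5/3,7); v=(-1,-3)
2. t=5/3 → L at (0,2); v=(1,-3)
3. t=2/3 → B at (2/3,0); v=(1,3)
4. t=7/3 → T at (3,7); v=(1,-3)

Final position: (3,7)
Wall sequence: TLBT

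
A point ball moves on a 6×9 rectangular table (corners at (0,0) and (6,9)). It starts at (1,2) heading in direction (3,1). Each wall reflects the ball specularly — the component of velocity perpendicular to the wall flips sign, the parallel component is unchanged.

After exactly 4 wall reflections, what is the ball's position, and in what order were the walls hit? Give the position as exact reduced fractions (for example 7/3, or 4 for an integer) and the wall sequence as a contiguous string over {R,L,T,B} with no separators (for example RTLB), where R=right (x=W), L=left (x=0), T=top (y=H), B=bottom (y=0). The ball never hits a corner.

1. t=5/3 → R at (6,11/3); v=(-3,1)
2. t=2 → L at (0,17/3); v=(3,1)
3. t=2 → R at (6,23/3); v=(-3,1)
4. t=4/3 → T at (2,9); v=(-3,-1)

Final position: (2,9)
Wall sequence: RLRT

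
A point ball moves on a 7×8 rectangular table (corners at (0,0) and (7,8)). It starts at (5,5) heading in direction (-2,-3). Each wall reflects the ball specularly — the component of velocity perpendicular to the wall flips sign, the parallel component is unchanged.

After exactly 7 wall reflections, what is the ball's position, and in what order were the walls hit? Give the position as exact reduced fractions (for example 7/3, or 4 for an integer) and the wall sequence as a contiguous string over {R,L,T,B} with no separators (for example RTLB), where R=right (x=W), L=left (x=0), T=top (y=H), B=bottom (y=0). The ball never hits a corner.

1. t=5/3 → B at (5/3,0); v=(-2,3)
2. t=5/6 → L at (0,5/2); v=(2,3)
3. t=11/6 → T at (11/3,8); v=(2,-3)
4. t=5/3 → R at (7,3); v=(-2,-3)
5. t=1 → B at (5,0); v=(-2,3)
6. t=5/2 → L at (0,15/2); v=(2,3)
7. t=1/6 → T at (1/3,8); v=(2,-3)

Final position: (1/3,8)
Wall sequence: BLTRBLT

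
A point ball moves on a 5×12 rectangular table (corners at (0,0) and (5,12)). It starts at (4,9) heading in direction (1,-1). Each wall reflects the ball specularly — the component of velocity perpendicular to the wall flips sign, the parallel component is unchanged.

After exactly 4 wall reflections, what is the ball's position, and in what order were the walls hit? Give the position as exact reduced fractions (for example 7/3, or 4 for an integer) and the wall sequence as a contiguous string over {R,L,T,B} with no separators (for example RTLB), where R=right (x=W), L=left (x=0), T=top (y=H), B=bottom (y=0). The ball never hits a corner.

Final position: (5,2)
Wall sequence: RLBR

1. t=1 → R at (5,8); v=(-1,-1)
2. t=5 → L at (0,3); v=(1,-1)
3. t=3 → B at (3,0); v=(1,1)
4. t=2 → R at (5,2); v=(-1,1)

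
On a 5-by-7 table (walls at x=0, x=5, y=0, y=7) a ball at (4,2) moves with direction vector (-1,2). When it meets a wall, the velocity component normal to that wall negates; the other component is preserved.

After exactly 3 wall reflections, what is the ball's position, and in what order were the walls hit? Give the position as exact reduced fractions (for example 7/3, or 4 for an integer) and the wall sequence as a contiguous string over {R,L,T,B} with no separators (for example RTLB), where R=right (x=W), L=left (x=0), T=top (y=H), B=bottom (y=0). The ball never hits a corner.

Final position: (2,0)
Wall sequence: TLB

1. t=5/2 → T at (3/2,7); v=(-1,-2)
2. t=3/2 → L at (0,4); v=(1,-2)
3. t=2 → B at (2,0); v=(1,2)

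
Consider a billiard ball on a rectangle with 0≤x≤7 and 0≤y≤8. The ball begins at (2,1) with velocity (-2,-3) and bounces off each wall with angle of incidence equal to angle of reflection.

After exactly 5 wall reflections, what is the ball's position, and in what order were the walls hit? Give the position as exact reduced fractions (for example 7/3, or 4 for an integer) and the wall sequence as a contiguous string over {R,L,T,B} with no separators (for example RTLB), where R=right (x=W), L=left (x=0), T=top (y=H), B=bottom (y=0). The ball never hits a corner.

1. t=1/3 → B at (4/3,0); v=(-2,3)
2. t=2/3 → L at (0,2); v=(2,3)
3. t=2 → T at (4,8); v=(2,-3)
4. t=3/2 → R at (7,7/2); v=(-2,-3)
5. t=7/6 → B at (14/3,0); v=(-2,3)

Final position: (14/3,0)
Wall sequence: BLTRB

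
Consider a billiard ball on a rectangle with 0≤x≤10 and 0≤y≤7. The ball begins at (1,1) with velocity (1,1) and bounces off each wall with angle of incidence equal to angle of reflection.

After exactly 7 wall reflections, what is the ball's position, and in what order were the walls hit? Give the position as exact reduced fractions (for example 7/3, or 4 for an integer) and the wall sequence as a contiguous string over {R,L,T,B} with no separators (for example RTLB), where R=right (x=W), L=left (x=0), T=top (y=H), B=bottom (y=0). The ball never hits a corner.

Final position: (10,2)
Wall sequence: TRBLTBR

1. t=6 → T at (7,7); v=(1,-1)
2. t=3 → R at (10,4); v=(-1,-1)
3. t=4 → B at (6,0); v=(-1,1)
4. t=6 → L at (0,6); v=(1,1)
5. t=1 → T at (1,7); v=(1,-1)
6. t=7 → B at (8,0); v=(1,1)
7. t=2 → R at (10,2); v=(-1,1)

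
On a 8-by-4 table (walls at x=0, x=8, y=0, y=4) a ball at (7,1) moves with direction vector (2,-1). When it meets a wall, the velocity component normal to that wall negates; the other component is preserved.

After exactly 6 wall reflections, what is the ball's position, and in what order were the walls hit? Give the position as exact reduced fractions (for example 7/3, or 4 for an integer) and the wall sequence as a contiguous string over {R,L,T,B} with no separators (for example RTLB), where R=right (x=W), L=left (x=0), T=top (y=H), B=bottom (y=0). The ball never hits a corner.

1. t=1/2 → R at (8,1/2); v=(-2,-1)
2. t=1/2 → B at (7,0); v=(-2,1)
3. t=7/2 → L at (0,7/2); v=(2,1)
4. t=1/2 → T at (1,4); v=(2,-1)
5. t=7/2 → R at (8,1/2); v=(-2,-1)
6. t=1/2 → B at (7,0); v=(-2,1)

Final position: (7,0)
Wall sequence: RBLTRB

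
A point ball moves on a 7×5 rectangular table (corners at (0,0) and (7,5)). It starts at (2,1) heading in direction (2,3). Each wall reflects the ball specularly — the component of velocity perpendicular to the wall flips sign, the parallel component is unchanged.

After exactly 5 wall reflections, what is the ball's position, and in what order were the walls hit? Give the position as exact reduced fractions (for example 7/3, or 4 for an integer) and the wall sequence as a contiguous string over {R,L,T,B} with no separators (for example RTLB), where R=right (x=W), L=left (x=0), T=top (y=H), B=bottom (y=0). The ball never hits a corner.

Final position: (0,1)
Wall sequence: TRBTL

1. t=4/3 → T at (14/3,5); v=(2,-3)
2. t=7/6 → R at (7,3/2); v=(-2,-3)
3. t=1/2 → B at (6,0); v=(-2,3)
4. t=5/3 → T at (8/3,5); v=(-2,-3)
5. t=4/3 → L at (0,1); v=(2,-3)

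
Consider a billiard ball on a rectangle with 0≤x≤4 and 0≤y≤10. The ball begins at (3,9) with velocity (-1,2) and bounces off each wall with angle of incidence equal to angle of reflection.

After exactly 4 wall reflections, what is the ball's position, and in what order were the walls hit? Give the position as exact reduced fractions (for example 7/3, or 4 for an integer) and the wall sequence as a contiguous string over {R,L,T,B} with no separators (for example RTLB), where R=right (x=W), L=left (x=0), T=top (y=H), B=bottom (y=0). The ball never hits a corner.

Final position: (4,3)
Wall sequence: TLBR

1. t=1/2 → T at (5/2,10); v=(-1,-2)
2. t=5/2 → L at (0,5); v=(1,-2)
3. t=5/2 → B at (5/2,0); v=(1,2)
4. t=3/2 → R at (4,3); v=(-1,2)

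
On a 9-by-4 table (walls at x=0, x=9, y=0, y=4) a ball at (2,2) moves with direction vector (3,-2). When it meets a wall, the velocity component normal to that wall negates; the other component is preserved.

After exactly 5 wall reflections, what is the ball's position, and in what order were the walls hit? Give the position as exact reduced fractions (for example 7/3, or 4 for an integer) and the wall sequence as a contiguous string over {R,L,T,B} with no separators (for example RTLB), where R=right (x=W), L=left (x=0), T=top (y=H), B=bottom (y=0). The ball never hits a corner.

Final position: (0,2/3)
Wall sequence: BRTBL

1. t=1 → B at (5,0); v=(3,2)
2. t=4/3 → R at (9,8/3); v=(-3,2)
3. t=2/3 → T at (7,4); v=(-3,-2)
4. t=2 → B at (1,0); v=(-3,2)
5. t=1/3 → L at (0,2/3); v=(3,2)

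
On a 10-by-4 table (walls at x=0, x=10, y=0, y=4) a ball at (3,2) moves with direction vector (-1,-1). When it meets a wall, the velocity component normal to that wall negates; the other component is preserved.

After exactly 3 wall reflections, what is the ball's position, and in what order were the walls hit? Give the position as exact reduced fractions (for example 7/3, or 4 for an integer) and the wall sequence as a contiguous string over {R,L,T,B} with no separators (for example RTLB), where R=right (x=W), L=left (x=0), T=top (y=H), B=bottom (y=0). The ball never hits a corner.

1. t=2 → B at (1,0); v=(-1,1)
2. t=1 → L at (0,1); v=(1,1)
3. t=3 → T at (3,4); v=(1,-1)

Final position: (3,4)
Wall sequence: BLT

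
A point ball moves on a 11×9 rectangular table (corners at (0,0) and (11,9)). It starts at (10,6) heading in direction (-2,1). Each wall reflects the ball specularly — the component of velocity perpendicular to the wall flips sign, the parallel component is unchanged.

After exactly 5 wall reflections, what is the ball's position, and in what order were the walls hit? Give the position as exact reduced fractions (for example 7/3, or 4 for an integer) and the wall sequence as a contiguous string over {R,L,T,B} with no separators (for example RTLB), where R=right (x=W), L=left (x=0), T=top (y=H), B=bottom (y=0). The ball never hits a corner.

1. t=3 → T at (4,9); v=(-2,-1)
2. t=2 → L at (0,7); v=(2,-1)
3. t=11/2 → R at (11,3/2); v=(-2,-1)
4. t=3/2 → B at (8,0); v=(-2,1)
5. t=4 → L at (0,4); v=(2,1)

Final position: (0,4)
Wall sequence: TLRBL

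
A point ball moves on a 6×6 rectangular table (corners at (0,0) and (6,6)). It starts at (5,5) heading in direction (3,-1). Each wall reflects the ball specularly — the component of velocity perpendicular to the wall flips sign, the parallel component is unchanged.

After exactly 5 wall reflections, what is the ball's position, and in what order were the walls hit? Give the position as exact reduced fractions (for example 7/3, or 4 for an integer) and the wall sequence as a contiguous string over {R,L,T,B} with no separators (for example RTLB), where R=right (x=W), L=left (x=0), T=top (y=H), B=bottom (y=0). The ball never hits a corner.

Final position: (0,4/3)
Wall sequence: RLRBL

1. t=1/3 → R at (6,14/3); v=(-3,-1)
2. t=2 → L at (0,8/3); v=(3,-1)
3. t=2 → R at (6,2/3); v=(-3,-1)
4. t=2/3 → B at (4,0); v=(-3,1)
5. t=4/3 → L at (0,4/3); v=(3,1)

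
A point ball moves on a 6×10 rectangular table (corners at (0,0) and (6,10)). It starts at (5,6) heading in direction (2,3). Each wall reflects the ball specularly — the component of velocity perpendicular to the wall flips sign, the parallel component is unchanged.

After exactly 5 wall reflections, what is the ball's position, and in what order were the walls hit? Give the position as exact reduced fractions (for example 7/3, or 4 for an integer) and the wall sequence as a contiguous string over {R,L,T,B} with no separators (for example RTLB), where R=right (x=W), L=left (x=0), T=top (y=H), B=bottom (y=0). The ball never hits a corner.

1. t=1/2 → R at (6,15/2); v=(-2,3)
2. t=5/6 → T at (13/3,10); v=(-2,-3)
3. t=13/6 → L at (0,7/2); v=(2,-3)
4. t=7/6 → B at (7/3,0); v=(2,3)
5. t=11/6 → R at (6,11/2); v=(-2,3)

Final position: (6,11/2)
Wall sequence: RTLBR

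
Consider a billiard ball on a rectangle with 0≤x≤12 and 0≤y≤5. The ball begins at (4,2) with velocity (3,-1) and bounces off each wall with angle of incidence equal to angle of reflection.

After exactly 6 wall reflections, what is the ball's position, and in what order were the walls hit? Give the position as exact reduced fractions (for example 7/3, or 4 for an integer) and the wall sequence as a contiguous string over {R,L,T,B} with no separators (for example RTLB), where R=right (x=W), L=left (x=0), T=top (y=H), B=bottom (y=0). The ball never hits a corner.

1. t=2 → B at (10,0); v=(3,1)
2. t=2/3 → R at (12,2/3); v=(-3,1)
3. t=4 → L at (0,14/3); v=(3,1)
4. t=1/3 → T at (1,5); v=(3,-1)
5. t=11/3 → R at (12,4/3); v=(-3,-1)
6. t=4/3 → B at (8,0); v=(-3,1)

Final position: (8,0)
Wall sequence: BRLTRB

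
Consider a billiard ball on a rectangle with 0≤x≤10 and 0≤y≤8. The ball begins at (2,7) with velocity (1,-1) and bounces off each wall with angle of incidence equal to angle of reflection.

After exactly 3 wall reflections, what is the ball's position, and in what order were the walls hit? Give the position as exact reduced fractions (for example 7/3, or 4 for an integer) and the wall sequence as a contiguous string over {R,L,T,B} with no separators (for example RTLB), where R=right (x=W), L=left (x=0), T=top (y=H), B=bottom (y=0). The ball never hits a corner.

Final position: (3,8)
Wall sequence: BRT

1. t=7 → B at (9,0); v=(1,1)
2. t=1 → R at (10,1); v=(-1,1)
3. t=7 → T at (3,8); v=(-1,-1)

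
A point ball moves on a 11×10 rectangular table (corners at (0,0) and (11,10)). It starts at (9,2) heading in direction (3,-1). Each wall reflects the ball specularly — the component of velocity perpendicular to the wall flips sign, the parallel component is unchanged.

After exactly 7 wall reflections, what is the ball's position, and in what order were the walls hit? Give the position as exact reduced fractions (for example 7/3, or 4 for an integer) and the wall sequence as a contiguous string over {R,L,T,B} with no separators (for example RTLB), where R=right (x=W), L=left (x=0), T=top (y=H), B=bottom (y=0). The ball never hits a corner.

Final position: (11,20/3)
Wall sequence: RBLRLTR

1. t=2/3 → R at (11,4/3); v=(-3,-1)
2. t=4/3 → B at (7,0); v=(-3,1)
3. t=7/3 → L at (0,7/3); v=(3,1)
4. t=11/3 → R at (11,6); v=(-3,1)
5. t=11/3 → L at (0,29/3); v=(3,1)
6. t=1/3 → T at (1,10); v=(3,-1)
7. t=10/3 → R at (11,20/3); v=(-3,-1)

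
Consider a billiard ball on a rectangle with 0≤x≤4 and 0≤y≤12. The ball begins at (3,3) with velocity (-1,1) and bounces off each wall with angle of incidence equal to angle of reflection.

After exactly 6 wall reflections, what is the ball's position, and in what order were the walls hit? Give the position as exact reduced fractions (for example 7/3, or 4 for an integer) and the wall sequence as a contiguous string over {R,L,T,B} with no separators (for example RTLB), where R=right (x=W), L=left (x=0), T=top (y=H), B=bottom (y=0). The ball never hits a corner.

1. t=3 → L at (0,6); v=(1,1)
2. t=4 → R at (4,10); v=(-1,1)
3. t=2 → T at (2,12); v=(-1,-1)
4. t=2 → L at (0,10); v=(1,-1)
5. t=4 → R at (4,6); v=(-1,-1)
6. t=4 → L at (0,2); v=(1,-1)

Final position: (0,2)
Wall sequence: LRTLRL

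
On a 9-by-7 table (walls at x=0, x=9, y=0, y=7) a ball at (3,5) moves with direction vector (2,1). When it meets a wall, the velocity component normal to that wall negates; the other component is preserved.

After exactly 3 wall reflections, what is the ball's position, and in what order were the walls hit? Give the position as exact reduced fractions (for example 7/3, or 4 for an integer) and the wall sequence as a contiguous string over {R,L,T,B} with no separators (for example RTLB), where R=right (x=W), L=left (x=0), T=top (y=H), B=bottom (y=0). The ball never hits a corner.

1. t=2 → T at (7,7); v=(2,-1)
2. t=1 → R at (9,6); v=(-2,-1)
3. t=9/2 → L at (0,3/2); v=(2,-1)

Final position: (0,3/2)
Wall sequence: TRL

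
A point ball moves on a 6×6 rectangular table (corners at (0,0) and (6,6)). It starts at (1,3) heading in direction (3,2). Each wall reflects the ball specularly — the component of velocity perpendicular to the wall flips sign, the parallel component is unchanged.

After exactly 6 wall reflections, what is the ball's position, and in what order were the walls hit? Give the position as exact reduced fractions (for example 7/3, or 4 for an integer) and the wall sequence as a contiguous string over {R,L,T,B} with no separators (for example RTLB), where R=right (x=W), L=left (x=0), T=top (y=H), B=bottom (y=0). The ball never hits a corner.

Final position: (1/2,6)
Wall sequence: TRLBRT

1. t=3/2 → T at (11/2,6); v=(3,-2)
2. t=1/6 → R at (6,17/3); v=(-3,-2)
3. t=2 → L at (0,5/3); v=(3,-2)
4. t=5/6 → B at (5/2,0); v=(3,2)
5. t=7/6 → R at (6,7/3); v=(-3,2)
6. t=11/6 → T at (1/2,6); v=(-3,-2)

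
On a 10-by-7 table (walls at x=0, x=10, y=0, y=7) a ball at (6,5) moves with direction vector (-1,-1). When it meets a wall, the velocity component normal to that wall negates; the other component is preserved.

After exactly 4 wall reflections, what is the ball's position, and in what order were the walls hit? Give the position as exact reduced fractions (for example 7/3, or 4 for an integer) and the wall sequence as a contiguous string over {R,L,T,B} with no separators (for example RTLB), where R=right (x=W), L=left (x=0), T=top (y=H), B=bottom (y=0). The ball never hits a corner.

Final position: (10,3)
Wall sequence: BLTR

1. t=5 → B at (1,0); v=(-1,1)
2. t=1 → L at (0,1); v=(1,1)
3. t=6 → T at (6,7); v=(1,-1)
4. t=4 → R at (10,3); v=(-1,-1)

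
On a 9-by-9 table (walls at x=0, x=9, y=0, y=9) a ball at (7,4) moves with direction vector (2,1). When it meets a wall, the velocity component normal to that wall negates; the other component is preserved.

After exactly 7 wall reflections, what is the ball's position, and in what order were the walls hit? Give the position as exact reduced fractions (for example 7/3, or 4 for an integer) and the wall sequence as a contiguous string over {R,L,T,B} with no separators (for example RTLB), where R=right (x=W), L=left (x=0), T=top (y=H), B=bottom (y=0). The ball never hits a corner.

1. t=1 → R at (9,5); v=(-2,1)
2. t=4 → T at (1,9); v=(-2,-1)
3. t=1/2 → L at (0,17/2); v=(2,-1)
4. t=9/2 → R at (9,4); v=(-2,-1)
5. t=4 → B at (1,0); v=(-2,1)
6. t=1/2 → L at (0,1/2); v=(2,1)
7. t=9/2 → R at (9,5); v=(-2,1)

Final position: (9,5)
Wall sequence: RTLRBLR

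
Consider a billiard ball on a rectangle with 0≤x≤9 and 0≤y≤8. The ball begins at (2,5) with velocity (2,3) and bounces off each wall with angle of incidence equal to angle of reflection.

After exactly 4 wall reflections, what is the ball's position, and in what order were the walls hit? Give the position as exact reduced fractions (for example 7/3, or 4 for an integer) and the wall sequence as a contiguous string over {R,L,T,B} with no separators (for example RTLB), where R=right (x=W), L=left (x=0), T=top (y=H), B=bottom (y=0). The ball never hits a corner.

Final position: (10/3,8)
Wall sequence: TRBT

1. t=1 → T at (4,8); v=(2,-3)
2. t=5/2 → R at (9,1/2); v=(-2,-3)
3. t=1/6 → B at (26/3,0); v=(-2,3)
4. t=8/3 → T at (10/3,8); v=(-2,-3)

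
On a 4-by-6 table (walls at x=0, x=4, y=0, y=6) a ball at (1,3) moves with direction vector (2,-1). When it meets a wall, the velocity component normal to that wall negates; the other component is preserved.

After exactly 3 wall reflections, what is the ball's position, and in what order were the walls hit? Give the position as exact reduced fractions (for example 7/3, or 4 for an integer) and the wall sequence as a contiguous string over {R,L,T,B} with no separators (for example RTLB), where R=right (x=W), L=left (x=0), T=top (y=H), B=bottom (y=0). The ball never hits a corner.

Final position: (0,1/2)
Wall sequence: RBL

1. t=3/2 → R at (4,3/2); v=(-2,-1)
2. t=3/2 → B at (1,0); v=(-2,1)
3. t=1/2 → L at (0,1/2); v=(2,1)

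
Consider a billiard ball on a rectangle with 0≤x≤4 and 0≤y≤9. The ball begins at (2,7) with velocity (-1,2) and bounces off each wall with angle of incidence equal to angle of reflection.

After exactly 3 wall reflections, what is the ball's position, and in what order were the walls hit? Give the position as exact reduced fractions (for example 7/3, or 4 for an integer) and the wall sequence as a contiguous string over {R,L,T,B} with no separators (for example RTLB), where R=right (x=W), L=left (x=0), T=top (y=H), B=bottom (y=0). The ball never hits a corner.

1. t=1 → T at (1,9); v=(-1,-2)
2. t=1 → L at (0,7); v=(1,-2)
3. t=7/2 → B at (7/2,0); v=(1,2)

Final position: (7/2,0)
Wall sequence: TLB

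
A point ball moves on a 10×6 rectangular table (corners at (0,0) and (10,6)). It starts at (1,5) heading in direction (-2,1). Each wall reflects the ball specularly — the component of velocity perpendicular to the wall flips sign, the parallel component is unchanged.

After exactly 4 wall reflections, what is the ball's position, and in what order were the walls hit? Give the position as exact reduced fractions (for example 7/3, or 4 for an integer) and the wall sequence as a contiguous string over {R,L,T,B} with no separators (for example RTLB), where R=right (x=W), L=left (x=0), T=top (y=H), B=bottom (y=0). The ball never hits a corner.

Final position: (7,0)
Wall sequence: LTRB

1. t=1/2 → L at (0,11/2); v=(2,1)
2. t=1/2 → T at (1,6); v=(2,-1)
3. t=9/2 → R at (10,3/2); v=(-2,-1)
4. t=3/2 → B at (7,0); v=(-2,1)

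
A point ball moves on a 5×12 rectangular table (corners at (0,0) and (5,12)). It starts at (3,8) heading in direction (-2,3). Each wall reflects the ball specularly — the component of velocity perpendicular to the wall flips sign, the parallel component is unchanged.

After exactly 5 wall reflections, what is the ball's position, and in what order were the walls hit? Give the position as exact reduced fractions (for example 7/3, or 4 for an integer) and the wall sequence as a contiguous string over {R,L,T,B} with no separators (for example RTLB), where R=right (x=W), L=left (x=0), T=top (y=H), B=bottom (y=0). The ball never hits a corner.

Final position: (0,7/2)
Wall sequence: TLRBL

1. t=4/3 → T at (1/3,12); v=(-2,-3)
2. t=1/6 → L at (0,23/2); v=(2,-3)
3. t=5/2 → R at (5,4); v=(-2,-3)
4. t=4/3 → B at (7/3,0); v=(-2,3)
5. t=7/6 → L at (0,7/2); v=(2,3)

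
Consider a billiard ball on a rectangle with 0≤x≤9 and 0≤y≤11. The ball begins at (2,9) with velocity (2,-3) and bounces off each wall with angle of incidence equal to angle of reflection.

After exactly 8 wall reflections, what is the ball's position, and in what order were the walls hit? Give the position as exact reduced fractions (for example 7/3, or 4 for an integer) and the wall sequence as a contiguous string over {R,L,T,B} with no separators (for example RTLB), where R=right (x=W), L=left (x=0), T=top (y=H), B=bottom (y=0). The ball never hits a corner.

1. t=3 → B at (8,0); v=(2,3)
2. t=1/2 → R at (9,3/2); v=(-2,3)
3. t=19/6 → T at (8/3,11); v=(-2,-3)
4. t=4/3 → L at (0,7); v=(2,-3)
5. t=7/3 → B at (14/3,0); v=(2,3)
6. t=13/6 → R at (9,13/2); v=(-2,3)
7. t=3/2 → T at (6,11); v=(-2,-3)
8. t=3 → L at (0,2); v=(2,-3)

Final position: (0,2)
Wall sequence: BRTLBRTL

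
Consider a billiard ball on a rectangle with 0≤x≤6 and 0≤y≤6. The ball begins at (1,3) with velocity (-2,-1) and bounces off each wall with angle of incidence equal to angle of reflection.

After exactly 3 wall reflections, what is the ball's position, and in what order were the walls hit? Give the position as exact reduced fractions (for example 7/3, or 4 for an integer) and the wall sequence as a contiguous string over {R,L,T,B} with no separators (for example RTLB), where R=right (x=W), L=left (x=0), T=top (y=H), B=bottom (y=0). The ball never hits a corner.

Final position: (6,1/2)
Wall sequence: LBR

1. t=1/2 → L at (0,5/2); v=(2,-1)
2. t=5/2 → B at (5,0); v=(2,1)
3. t=1/2 → R at (6,1/2); v=(-2,1)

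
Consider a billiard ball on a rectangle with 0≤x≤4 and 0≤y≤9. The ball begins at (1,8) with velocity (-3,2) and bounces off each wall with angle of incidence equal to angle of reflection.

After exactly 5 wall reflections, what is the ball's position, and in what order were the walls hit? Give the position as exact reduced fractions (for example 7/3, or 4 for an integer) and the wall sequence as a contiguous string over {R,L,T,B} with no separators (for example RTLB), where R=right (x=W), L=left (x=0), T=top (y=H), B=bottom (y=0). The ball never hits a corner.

1. t=1/3 → L at (0,26/3); v=(3,2)
2. t=1/6 → T at (1/2,9); v=(3,-2)
3. t=7/6 → R at (4,20/3); v=(-3,-2)
4. t=4/3 → L at (0,4); v=(3,-2)
5. t=4/3 → R at (4,4/3); v=(-3,-2)

Final position: (4,4/3)
Wall sequence: LTRLR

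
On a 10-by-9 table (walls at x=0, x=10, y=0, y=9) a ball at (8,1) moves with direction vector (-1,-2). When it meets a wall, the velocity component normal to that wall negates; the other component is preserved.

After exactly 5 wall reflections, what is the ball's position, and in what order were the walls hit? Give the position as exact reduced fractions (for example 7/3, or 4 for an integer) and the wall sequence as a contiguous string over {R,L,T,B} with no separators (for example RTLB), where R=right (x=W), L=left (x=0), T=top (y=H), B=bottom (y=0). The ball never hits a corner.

1. t=1/2 → B at (15/2,0); v=(-1,2)
2. t=9/2 → T at (3,9); v=(-1,-2)
3. t=3 → L at (0,3); v=(1,-2)
4. t=3/2 → B at (3/2,0); v=(1,2)
5. t=9/2 → T at (6,9); v=(1,-2)

Final position: (6,9)
Wall sequence: BTLBT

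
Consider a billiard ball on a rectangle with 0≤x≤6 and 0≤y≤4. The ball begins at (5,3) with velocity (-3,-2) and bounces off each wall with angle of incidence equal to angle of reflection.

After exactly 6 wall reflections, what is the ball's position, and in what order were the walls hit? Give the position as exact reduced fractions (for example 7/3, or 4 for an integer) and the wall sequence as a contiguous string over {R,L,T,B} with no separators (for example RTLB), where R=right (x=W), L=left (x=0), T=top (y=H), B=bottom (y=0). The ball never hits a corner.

1. t=3/2 → B at (1/2,0); v=(-3,2)
2. t=1/6 → L at (0,1/3); v=(3,2)
3. t=11/6 → T at (11/2,4); v=(3,-2)
4. t=1/6 → R at (6,11/3); v=(-3,-2)
5. t=11/6 → B at (1/2,0); v=(-3,2)
6. t=1/6 → L at (0,1/3); v=(3,2)

Final position: (0,1/3)
Wall sequence: BLTRBL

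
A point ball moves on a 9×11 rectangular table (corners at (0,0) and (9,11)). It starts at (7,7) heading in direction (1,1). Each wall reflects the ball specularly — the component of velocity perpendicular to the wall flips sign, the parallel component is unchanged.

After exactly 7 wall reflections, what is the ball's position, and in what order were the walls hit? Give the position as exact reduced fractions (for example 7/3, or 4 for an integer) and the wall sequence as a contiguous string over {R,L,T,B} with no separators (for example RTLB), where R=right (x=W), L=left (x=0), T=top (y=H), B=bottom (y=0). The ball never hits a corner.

Final position: (0,8)
Wall sequence: RTLBRTL

1. t=2 → R at (9,9); v=(-1,1)
2. t=2 → T at (7,11); v=(-1,-1)
3. t=7 → L at (0,4); v=(1,-1)
4. t=4 → B at (4,0); v=(1,1)
5. t=5 → R at (9,5); v=(-1,1)
6. t=6 → T at (3,11); v=(-1,-1)
7. t=3 → L at (0,8); v=(1,-1)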